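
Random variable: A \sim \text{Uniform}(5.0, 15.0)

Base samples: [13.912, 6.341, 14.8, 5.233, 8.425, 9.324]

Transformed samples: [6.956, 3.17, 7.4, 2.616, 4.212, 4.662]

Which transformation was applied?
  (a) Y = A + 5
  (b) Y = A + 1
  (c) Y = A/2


Checking option (c) Y = A/2:
  A = 13.912 -> Y = 6.956 ✓
  A = 6.341 -> Y = 3.17 ✓
  A = 14.8 -> Y = 7.4 ✓
All samples match this transformation.

(c) A/2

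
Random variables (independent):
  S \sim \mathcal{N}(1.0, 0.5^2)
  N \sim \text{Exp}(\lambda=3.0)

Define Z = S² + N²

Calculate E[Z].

E[Z] = E[S²] + E[N²]
E[S²] = Var(S) + E[S]² = 0.25 + 1 = 1.25
E[N²] = Var(N) + E[N]² = 0.11111111 + 0.11111111 = 0.22222222
E[Z] = 1.25 + 0.22222222 = 1.4722222

1.4722222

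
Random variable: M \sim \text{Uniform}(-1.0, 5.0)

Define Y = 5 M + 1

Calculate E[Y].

For Y = 5M + 1:
E[Y] = 5 * E[M] + 1
E[M] = (-1 + 5)/2 = 2
E[Y] = 5 * 2 + 1 = 11

11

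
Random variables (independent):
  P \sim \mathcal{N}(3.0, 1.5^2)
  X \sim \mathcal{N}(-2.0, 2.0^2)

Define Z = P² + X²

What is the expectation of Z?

E[Z] = E[P²] + E[X²]
E[P²] = Var(P) + E[P]² = 2.25 + 9 = 11.25
E[X²] = Var(X) + E[X]² = 4 + 4 = 8
E[Z] = 11.25 + 8 = 19.25

19.25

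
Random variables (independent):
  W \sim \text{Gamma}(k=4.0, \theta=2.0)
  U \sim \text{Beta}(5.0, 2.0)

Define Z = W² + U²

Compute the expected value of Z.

E[Z] = E[W²] + E[U²]
E[W²] = Var(W) + E[W]² = 16 + 64 = 80
E[U²] = Var(U) + E[U]² = 0.025510204 + 0.51020408 = 0.53571429
E[Z] = 80 + 0.53571429 = 80.535714

80.535714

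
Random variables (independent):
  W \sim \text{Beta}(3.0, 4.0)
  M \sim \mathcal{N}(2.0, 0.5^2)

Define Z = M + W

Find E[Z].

E[Z] = 1*E[W] + 1*E[M]
E[W] = 0.42857143
E[M] = 2
E[Z] = 1*0.42857143 + 1*2 = 2.4285714

2.4285714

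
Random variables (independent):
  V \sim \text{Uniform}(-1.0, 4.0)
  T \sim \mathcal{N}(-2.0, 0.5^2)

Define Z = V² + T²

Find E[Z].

E[Z] = E[V²] + E[T²]
E[V²] = Var(V) + E[V]² = 2.0833333 + 2.25 = 4.3333333
E[T²] = Var(T) + E[T]² = 0.25 + 4 = 4.25
E[Z] = 4.3333333 + 4.25 = 8.5833333

8.5833333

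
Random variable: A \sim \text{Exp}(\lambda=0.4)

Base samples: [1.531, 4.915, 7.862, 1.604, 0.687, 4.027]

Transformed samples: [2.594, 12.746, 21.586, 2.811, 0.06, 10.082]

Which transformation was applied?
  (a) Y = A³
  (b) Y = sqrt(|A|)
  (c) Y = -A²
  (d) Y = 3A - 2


Checking option (d) Y = 3A - 2:
  A = 1.531 -> Y = 2.594 ✓
  A = 4.915 -> Y = 12.746 ✓
  A = 7.862 -> Y = 21.586 ✓
All samples match this transformation.

(d) 3A - 2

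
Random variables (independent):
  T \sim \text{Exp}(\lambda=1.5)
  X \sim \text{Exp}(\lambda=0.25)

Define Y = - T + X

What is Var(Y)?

For independent RVs: Var(aX + bY) = a²Var(X) + b²Var(Y)
Var(T) = 0.44444444
Var(X) = 16
Var(Y) = (-1)²*0.44444444 + 1²*16
= 1*0.44444444 + 1*16 = 16.444444

16.444444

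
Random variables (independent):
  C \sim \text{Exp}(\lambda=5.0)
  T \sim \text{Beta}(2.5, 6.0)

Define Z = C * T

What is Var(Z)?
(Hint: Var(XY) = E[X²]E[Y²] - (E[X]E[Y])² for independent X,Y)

Var(XY) = E[X²]E[Y²] - (E[X]E[Y])²
E[C] = 0.2, Var(C) = 0.04
E[T] = 0.29411765, Var(T) = 0.021853943
E[C²] = 0.04 + 0.2² = 0.08
E[T²] = 0.021853943 + 0.29411765² = 0.10835913
Var(Z) = 0.08*0.10835913 - (0.2*0.29411765)²
= 0.0086687307 - 0.0034602076 = 0.005208523

0.005208523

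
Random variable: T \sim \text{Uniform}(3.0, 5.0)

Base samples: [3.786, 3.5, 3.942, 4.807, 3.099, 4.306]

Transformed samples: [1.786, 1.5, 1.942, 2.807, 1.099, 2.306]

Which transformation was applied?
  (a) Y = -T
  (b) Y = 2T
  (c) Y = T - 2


Checking option (c) Y = T - 2:
  T = 3.786 -> Y = 1.786 ✓
  T = 3.5 -> Y = 1.5 ✓
  T = 3.942 -> Y = 1.942 ✓
All samples match this transformation.

(c) T - 2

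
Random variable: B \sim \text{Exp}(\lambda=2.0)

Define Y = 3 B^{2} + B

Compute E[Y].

E[Y] = 3*E[B²] + 1*E[B]
E[B] = 0.5
E[B²] = Var(B) + (E[B])² = 0.25 + 0.25 = 0.5
E[Y] = 3*0.5 + 1*0.5 = 2

2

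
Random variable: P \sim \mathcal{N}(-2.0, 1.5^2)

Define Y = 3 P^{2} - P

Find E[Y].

E[Y] = 3*E[P²] - 1*E[P]
E[P] = -2
E[P²] = Var(P) + (E[P])² = 2.25 + 4 = 6.25
E[Y] = 3*6.25 - 1*(-2) = 20.75

20.75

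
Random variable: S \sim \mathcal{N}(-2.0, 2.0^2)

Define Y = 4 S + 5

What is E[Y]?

For Y = 4S + 5:
E[Y] = 4 * E[S] + 5
E[S] = -2.0 = -2
E[Y] = 4 * (-2) + 5 = -3

-3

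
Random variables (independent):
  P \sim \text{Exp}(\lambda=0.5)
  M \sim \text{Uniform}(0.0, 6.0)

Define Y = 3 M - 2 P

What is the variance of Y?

For independent RVs: Var(aX + bY) = a²Var(X) + b²Var(Y)
Var(P) = 4
Var(M) = 3
Var(Y) = (-2)²*4 + 3²*3
= 4*4 + 9*3 = 43

43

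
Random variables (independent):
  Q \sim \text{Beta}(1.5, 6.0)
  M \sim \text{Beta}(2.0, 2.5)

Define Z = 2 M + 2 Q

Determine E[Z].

E[Z] = 2*E[Q] + 2*E[M]
E[Q] = 0.2
E[M] = 0.44444444
E[Z] = 2*0.2 + 2*0.44444444 = 1.2888889

1.2888889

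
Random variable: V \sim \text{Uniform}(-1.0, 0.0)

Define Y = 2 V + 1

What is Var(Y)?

For Y = aV + b: Var(Y) = a² * Var(V)
Var(V) = (0 + 1)^2/12 = 0.083333333
Var(Y) = 2² * 0.083333333 = 4 * 0.083333333 = 0.33333333

0.33333333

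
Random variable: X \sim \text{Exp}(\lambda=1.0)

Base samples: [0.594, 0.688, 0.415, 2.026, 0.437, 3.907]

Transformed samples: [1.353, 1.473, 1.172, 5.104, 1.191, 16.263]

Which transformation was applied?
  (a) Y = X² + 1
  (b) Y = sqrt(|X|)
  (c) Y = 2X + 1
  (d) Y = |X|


Checking option (a) Y = X² + 1:
  X = 0.594 -> Y = 1.353 ✓
  X = 0.688 -> Y = 1.473 ✓
  X = 0.415 -> Y = 1.172 ✓
All samples match this transformation.

(a) X² + 1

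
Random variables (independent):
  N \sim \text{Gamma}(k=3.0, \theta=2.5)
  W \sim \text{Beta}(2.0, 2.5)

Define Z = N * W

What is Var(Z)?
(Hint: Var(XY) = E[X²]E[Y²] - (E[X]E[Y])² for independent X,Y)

Var(XY) = E[X²]E[Y²] - (E[X]E[Y])²
E[N] = 7.5, Var(N) = 18.75
E[W] = 0.44444444, Var(W) = 0.044893378
E[N²] = 18.75 + 7.5² = 75
E[W²] = 0.044893378 + 0.44444444² = 0.24242424
Var(Z) = 75*0.24242424 - (7.5*0.44444444)²
= 18.181818 - 11.111111 = 7.0707071

7.0707071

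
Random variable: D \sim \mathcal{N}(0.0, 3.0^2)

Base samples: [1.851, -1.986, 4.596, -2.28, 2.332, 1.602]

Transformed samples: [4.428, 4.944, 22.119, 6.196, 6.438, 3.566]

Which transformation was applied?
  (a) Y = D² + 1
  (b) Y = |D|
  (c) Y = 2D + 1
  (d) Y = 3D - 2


Checking option (a) Y = D² + 1:
  D = 1.851 -> Y = 4.428 ✓
  D = -1.986 -> Y = 4.944 ✓
  D = 4.596 -> Y = 22.119 ✓
All samples match this transformation.

(a) D² + 1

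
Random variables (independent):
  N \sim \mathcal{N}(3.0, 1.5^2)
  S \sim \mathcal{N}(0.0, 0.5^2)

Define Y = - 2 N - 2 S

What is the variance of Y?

For independent RVs: Var(aX + bY) = a²Var(X) + b²Var(Y)
Var(N) = 2.25
Var(S) = 0.25
Var(Y) = (-2)²*2.25 + (-2)²*0.25
= 4*2.25 + 4*0.25 = 10

10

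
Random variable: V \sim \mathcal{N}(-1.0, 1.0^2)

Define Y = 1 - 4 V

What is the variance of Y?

For Y = aV + b: Var(Y) = a² * Var(V)
Var(V) = 1.0^2 = 1
Var(Y) = (-4)² * 1 = 16 * 1 = 16

16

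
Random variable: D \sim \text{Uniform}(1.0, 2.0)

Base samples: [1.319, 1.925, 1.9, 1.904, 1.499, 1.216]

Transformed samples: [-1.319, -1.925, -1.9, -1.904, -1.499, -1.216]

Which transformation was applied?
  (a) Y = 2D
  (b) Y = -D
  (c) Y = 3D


Checking option (b) Y = -D:
  D = 1.319 -> Y = -1.319 ✓
  D = 1.925 -> Y = -1.925 ✓
  D = 1.9 -> Y = -1.9 ✓
All samples match this transformation.

(b) -D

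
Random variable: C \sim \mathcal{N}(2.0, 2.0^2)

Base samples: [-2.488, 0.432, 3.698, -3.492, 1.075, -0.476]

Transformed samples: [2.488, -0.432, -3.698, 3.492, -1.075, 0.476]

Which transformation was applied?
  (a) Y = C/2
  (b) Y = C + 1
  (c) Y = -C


Checking option (c) Y = -C:
  C = -2.488 -> Y = 2.488 ✓
  C = 0.432 -> Y = -0.432 ✓
  C = 3.698 -> Y = -3.698 ✓
All samples match this transformation.

(c) -C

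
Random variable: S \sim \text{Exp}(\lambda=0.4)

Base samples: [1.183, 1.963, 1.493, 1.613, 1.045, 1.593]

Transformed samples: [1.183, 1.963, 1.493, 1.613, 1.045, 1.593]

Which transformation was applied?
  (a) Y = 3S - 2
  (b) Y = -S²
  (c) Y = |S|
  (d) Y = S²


Checking option (c) Y = |S|:
  S = 1.183 -> Y = 1.183 ✓
  S = 1.963 -> Y = 1.963 ✓
  S = 1.493 -> Y = 1.493 ✓
All samples match this transformation.

(c) |S|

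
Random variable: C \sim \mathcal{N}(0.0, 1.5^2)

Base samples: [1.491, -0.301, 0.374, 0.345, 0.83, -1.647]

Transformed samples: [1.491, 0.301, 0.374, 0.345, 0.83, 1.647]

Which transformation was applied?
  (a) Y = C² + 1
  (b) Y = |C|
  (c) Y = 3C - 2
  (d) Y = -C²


Checking option (b) Y = |C|:
  C = 1.491 -> Y = 1.491 ✓
  C = -0.301 -> Y = 0.301 ✓
  C = 0.374 -> Y = 0.374 ✓
All samples match this transformation.

(b) |C|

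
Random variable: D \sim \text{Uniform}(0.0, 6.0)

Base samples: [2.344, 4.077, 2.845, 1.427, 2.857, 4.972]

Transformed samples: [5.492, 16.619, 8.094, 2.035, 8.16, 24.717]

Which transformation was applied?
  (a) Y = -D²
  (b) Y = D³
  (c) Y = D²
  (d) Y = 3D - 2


Checking option (c) Y = D²:
  D = 2.344 -> Y = 5.492 ✓
  D = 4.077 -> Y = 16.619 ✓
  D = 2.845 -> Y = 8.094 ✓
All samples match this transformation.

(c) D²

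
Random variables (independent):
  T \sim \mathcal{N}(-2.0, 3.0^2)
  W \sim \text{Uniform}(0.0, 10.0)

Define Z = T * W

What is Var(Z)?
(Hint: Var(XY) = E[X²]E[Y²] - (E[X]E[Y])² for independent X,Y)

Var(XY) = E[X²]E[Y²] - (E[X]E[Y])²
E[T] = -2, Var(T) = 9
E[W] = 5, Var(W) = 8.3333333
E[T²] = 9 + (-2)² = 13
E[W²] = 8.3333333 + 5² = 33.333333
Var(Z) = 13*33.333333 - (-2*5)²
= 433.33333 - 100 = 333.33333

333.33333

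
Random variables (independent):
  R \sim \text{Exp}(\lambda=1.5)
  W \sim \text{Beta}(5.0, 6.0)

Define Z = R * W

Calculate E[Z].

For independent RVs: E[XY] = E[X]*E[Y]
E[R] = 0.66666667
E[W] = 0.45454545
E[Z] = 0.66666667 * 0.45454545 = 0.3030303

0.3030303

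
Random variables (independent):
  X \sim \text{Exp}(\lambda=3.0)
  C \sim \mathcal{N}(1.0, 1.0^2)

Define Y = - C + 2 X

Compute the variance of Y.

For independent RVs: Var(aX + bY) = a²Var(X) + b²Var(Y)
Var(X) = 0.11111111
Var(C) = 1
Var(Y) = 2²*0.11111111 + (-1)²*1
= 4*0.11111111 + 1*1 = 1.4444444

1.4444444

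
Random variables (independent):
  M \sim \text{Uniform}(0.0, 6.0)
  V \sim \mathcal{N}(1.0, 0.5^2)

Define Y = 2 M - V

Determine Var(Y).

For independent RVs: Var(aX + bY) = a²Var(X) + b²Var(Y)
Var(M) = 3
Var(V) = 0.25
Var(Y) = 2²*3 + (-1)²*0.25
= 4*3 + 1*0.25 = 12.25

12.25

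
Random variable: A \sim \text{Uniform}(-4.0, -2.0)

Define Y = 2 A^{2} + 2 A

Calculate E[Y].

E[Y] = 2*E[A²] + 2*E[A]
E[A] = -3
E[A²] = Var(A) + (E[A])² = 0.33333333 + 9 = 9.3333333
E[Y] = 2*9.3333333 + 2*(-3) = 12.666667

12.666667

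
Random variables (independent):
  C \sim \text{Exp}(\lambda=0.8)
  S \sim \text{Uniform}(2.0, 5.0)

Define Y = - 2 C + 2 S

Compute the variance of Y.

For independent RVs: Var(aX + bY) = a²Var(X) + b²Var(Y)
Var(C) = 1.5625
Var(S) = 0.75
Var(Y) = (-2)²*1.5625 + 2²*0.75
= 4*1.5625 + 4*0.75 = 9.25

9.25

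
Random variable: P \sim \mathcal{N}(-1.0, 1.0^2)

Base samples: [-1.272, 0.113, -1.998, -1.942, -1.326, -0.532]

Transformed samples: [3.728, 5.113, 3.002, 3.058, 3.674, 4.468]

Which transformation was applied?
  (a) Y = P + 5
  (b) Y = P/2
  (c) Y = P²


Checking option (a) Y = P + 5:
  P = -1.272 -> Y = 3.728 ✓
  P = 0.113 -> Y = 5.113 ✓
  P = -1.998 -> Y = 3.002 ✓
All samples match this transformation.

(a) P + 5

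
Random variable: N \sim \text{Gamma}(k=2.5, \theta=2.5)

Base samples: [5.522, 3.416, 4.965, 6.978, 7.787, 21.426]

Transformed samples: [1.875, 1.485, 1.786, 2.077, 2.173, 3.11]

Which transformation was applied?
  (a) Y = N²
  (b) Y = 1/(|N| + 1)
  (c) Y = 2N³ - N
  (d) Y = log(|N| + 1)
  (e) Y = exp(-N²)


Checking option (d) Y = log(|N| + 1):
  N = 5.522 -> Y = 1.875 ✓
  N = 3.416 -> Y = 1.485 ✓
  N = 4.965 -> Y = 1.786 ✓
All samples match this transformation.

(d) log(|N| + 1)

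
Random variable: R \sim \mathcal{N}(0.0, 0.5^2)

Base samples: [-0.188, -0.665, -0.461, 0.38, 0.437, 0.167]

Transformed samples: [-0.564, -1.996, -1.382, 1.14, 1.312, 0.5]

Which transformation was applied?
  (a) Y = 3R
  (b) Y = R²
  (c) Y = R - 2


Checking option (a) Y = 3R:
  R = -0.188 -> Y = -0.564 ✓
  R = -0.665 -> Y = -1.996 ✓
  R = -0.461 -> Y = -1.382 ✓
All samples match this transformation.

(a) 3R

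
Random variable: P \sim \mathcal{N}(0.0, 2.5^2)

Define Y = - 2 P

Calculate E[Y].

For Y = -2P:
E[Y] = -2 * E[P]
E[P] = 0.0 = 0
E[Y] = -2 * 0 = 0

0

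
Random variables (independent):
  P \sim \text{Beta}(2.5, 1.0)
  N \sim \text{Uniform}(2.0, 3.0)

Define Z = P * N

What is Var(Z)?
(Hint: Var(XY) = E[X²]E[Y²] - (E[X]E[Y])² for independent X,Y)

Var(XY) = E[X²]E[Y²] - (E[X]E[Y])²
E[P] = 0.71428571, Var(P) = 0.045351474
E[N] = 2.5, Var(N) = 0.083333333
E[P²] = 0.045351474 + 0.71428571² = 0.55555556
E[N²] = 0.083333333 + 2.5² = 6.3333333
Var(Z) = 0.55555556*6.3333333 - (0.71428571*2.5)²
= 3.5185185 - 3.1887755 = 0.32974301

0.32974301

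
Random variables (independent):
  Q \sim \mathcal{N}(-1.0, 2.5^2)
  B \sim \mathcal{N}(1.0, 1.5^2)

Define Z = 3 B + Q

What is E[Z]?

E[Z] = 1*E[Q] + 3*E[B]
E[Q] = -1
E[B] = 1
E[Z] = 1*(-1) + 3*1 = 2

2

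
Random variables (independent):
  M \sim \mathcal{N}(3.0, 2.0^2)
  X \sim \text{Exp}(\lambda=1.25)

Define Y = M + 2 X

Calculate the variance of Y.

For independent RVs: Var(aX + bY) = a²Var(X) + b²Var(Y)
Var(M) = 4
Var(X) = 0.64
Var(Y) = 1²*4 + 2²*0.64
= 1*4 + 4*0.64 = 6.56

6.56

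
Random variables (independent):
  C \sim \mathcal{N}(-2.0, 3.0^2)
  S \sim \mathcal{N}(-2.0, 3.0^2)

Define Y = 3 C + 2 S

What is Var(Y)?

For independent RVs: Var(aX + bY) = a²Var(X) + b²Var(Y)
Var(C) = 9
Var(S) = 9
Var(Y) = 3²*9 + 2²*9
= 9*9 + 4*9 = 117

117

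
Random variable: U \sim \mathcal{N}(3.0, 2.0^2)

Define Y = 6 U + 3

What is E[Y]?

For Y = 6U + 3:
E[Y] = 6 * E[U] + 3
E[U] = 3.0 = 3
E[Y] = 6 * 3 + 3 = 21

21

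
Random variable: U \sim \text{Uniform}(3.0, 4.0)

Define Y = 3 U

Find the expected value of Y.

For Y = 3U:
E[Y] = 3 * E[U]
E[U] = (3 + 4)/2 = 3.5
E[Y] = 3 * 3.5 = 10.5

10.5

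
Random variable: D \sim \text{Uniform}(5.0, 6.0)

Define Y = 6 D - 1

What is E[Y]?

For Y = 6D - 1:
E[Y] = 6 * E[D] - 1
E[D] = (5 + 6)/2 = 5.5
E[Y] = 6 * 5.5 - 1 = 32

32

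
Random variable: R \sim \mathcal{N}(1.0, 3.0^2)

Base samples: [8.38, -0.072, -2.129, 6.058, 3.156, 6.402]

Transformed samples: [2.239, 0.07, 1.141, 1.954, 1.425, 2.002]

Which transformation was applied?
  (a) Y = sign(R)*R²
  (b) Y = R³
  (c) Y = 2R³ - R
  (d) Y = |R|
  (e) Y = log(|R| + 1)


Checking option (e) Y = log(|R| + 1):
  R = 8.38 -> Y = 2.239 ✓
  R = -0.072 -> Y = 0.07 ✓
  R = -2.129 -> Y = 1.141 ✓
All samples match this transformation.

(e) log(|R| + 1)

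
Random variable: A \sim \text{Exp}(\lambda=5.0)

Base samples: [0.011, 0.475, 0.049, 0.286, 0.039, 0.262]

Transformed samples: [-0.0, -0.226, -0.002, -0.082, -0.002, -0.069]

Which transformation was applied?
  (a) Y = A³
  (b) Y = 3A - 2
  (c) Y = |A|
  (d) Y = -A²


Checking option (d) Y = -A²:
  A = 0.011 -> Y = -0.0 ✓
  A = 0.475 -> Y = -0.226 ✓
  A = 0.049 -> Y = -0.002 ✓
All samples match this transformation.

(d) -A²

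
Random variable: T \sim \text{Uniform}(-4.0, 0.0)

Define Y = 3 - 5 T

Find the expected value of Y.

For Y = -5T + 3:
E[Y] = -5 * E[T] + 3
E[T] = (-4 + 0)/2 = -2
E[Y] = -5 * (-2) + 3 = 13

13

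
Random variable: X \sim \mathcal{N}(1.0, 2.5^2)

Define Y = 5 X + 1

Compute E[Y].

For Y = 5X + 1:
E[Y] = 5 * E[X] + 1
E[X] = 1.0 = 1
E[Y] = 5 * 1 + 1 = 6

6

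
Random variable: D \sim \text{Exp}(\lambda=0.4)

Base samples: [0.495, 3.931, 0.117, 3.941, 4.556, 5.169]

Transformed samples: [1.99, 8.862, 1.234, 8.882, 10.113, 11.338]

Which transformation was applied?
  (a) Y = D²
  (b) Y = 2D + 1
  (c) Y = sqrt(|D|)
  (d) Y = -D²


Checking option (b) Y = 2D + 1:
  D = 0.495 -> Y = 1.99 ✓
  D = 3.931 -> Y = 8.862 ✓
  D = 0.117 -> Y = 1.234 ✓
All samples match this transformation.

(b) 2D + 1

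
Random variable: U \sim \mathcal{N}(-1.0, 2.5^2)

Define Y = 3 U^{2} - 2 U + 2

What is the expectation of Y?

E[Y] = 3*E[U²] - 2*E[U] + 2
E[U] = -1
E[U²] = Var(U) + (E[U])² = 6.25 + 1 = 7.25
E[Y] = 3*7.25 - 2*(-1) + 2 = 25.75

25.75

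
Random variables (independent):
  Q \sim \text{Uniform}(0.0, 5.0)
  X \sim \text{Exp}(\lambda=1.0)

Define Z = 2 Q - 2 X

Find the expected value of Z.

E[Z] = 2*E[Q] - 2*E[X]
E[Q] = 2.5
E[X] = 1
E[Z] = 2*2.5 - 2*1 = 3

3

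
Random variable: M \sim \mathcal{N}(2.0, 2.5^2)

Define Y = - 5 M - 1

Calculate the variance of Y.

For Y = aM + b: Var(Y) = a² * Var(M)
Var(M) = 2.5^2 = 6.25
Var(Y) = (-5)² * 6.25 = 25 * 6.25 = 156.25

156.25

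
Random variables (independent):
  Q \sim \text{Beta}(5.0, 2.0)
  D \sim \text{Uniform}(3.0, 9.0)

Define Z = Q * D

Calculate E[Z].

For independent RVs: E[XY] = E[X]*E[Y]
E[Q] = 0.71428571
E[D] = 6
E[Z] = 0.71428571 * 6 = 4.2857143

4.2857143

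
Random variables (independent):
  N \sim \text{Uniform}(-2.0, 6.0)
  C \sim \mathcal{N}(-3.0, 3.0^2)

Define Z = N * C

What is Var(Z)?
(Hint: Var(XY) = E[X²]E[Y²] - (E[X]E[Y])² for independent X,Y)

Var(XY) = E[X²]E[Y²] - (E[X]E[Y])²
E[N] = 2, Var(N) = 5.3333333
E[C] = -3, Var(C) = 9
E[N²] = 5.3333333 + 2² = 9.3333333
E[C²] = 9 + (-3)² = 18
Var(Z) = 9.3333333*18 - (2*(-3))²
= 168 - 36 = 132

132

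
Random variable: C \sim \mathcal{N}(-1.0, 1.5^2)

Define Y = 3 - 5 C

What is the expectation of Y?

For Y = -5C + 3:
E[Y] = -5 * E[C] + 3
E[C] = -1.0 = -1
E[Y] = -5 * (-1) + 3 = 8

8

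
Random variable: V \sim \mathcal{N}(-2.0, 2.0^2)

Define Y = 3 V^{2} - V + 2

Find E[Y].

E[Y] = 3*E[V²] - 1*E[V] + 2
E[V] = -2
E[V²] = Var(V) + (E[V])² = 4 + 4 = 8
E[Y] = 3*8 - 1*(-2) + 2 = 28

28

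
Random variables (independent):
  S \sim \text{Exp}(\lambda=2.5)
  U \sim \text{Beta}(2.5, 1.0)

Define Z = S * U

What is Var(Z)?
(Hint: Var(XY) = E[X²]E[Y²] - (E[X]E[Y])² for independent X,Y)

Var(XY) = E[X²]E[Y²] - (E[X]E[Y])²
E[S] = 0.4, Var(S) = 0.16
E[U] = 0.71428571, Var(U) = 0.045351474
E[S²] = 0.16 + 0.4² = 0.32
E[U²] = 0.045351474 + 0.71428571² = 0.55555556
Var(Z) = 0.32*0.55555556 - (0.4*0.71428571)²
= 0.17777778 - 0.081632653 = 0.096145125

0.096145125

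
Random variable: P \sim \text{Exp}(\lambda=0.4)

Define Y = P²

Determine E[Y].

Using E[X²] = Var(X) + (E[X])²:
E[P] = 2.5
Var(P) = 1/0.4^2 = 6.25
E[P²] = 6.25 + 2.5² = 6.25 + 6.25 = 12.5

12.5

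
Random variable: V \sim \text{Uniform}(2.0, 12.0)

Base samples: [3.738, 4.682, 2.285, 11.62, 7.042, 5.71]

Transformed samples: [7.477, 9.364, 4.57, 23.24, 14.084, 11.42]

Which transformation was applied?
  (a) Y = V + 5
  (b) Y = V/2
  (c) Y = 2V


Checking option (c) Y = 2V:
  V = 3.738 -> Y = 7.477 ✓
  V = 4.682 -> Y = 9.364 ✓
  V = 2.285 -> Y = 4.57 ✓
All samples match this transformation.

(c) 2V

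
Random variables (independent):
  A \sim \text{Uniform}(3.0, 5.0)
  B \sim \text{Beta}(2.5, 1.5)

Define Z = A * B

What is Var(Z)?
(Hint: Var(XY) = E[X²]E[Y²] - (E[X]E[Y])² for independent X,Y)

Var(XY) = E[X²]E[Y²] - (E[X]E[Y])²
E[A] = 4, Var(A) = 0.33333333
E[B] = 0.625, Var(B) = 0.046875
E[A²] = 0.33333333 + 4² = 16.333333
E[B²] = 0.046875 + 0.625² = 0.4375
Var(Z) = 16.333333*0.4375 - (4*0.625)²
= 7.1458333 - 6.25 = 0.89583333

0.89583333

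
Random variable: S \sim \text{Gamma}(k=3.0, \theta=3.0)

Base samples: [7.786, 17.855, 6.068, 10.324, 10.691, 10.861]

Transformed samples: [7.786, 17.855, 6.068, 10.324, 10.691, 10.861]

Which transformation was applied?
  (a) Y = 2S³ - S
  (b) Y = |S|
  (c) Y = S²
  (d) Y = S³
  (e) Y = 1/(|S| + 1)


Checking option (b) Y = |S|:
  S = 7.786 -> Y = 7.786 ✓
  S = 17.855 -> Y = 17.855 ✓
  S = 6.068 -> Y = 6.068 ✓
All samples match this transformation.

(b) |S|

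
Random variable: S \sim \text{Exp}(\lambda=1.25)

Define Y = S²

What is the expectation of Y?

E[S²] = Var(S) + (E[S])² = 0.64 + 0.64 = 1.28

1.28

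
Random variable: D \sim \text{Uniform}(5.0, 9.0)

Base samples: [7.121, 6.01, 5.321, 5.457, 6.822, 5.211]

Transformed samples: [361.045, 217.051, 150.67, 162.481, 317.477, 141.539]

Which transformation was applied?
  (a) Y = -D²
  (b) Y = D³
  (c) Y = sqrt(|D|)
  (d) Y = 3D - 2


Checking option (b) Y = D³:
  D = 7.121 -> Y = 361.045 ✓
  D = 6.01 -> Y = 217.051 ✓
  D = 5.321 -> Y = 150.67 ✓
All samples match this transformation.

(b) D³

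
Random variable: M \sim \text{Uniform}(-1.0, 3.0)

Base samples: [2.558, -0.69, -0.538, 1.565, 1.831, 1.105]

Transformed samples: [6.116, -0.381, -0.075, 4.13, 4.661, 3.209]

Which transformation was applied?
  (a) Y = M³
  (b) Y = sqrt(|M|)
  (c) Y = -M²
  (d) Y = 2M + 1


Checking option (d) Y = 2M + 1:
  M = 2.558 -> Y = 6.116 ✓
  M = -0.69 -> Y = -0.381 ✓
  M = -0.538 -> Y = -0.075 ✓
All samples match this transformation.

(d) 2M + 1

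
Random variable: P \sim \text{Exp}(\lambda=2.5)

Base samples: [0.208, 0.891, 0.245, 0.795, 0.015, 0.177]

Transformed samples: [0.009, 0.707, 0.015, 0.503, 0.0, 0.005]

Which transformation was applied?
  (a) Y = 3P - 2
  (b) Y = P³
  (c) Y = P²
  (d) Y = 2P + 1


Checking option (b) Y = P³:
  P = 0.208 -> Y = 0.009 ✓
  P = 0.891 -> Y = 0.707 ✓
  P = 0.245 -> Y = 0.015 ✓
All samples match this transformation.

(b) P³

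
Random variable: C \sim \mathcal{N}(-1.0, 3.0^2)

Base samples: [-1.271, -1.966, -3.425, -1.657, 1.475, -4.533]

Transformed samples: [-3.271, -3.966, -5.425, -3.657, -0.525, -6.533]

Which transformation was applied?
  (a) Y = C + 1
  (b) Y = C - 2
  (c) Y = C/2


Checking option (b) Y = C - 2:
  C = -1.271 -> Y = -3.271 ✓
  C = -1.966 -> Y = -3.966 ✓
  C = -3.425 -> Y = -5.425 ✓
All samples match this transformation.

(b) C - 2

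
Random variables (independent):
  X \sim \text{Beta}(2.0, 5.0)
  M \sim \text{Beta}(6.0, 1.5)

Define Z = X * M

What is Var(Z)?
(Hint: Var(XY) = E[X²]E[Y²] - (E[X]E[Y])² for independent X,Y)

Var(XY) = E[X²]E[Y²] - (E[X]E[Y])²
E[X] = 0.28571429, Var(X) = 0.025510204
E[M] = 0.8, Var(M) = 0.018823529
E[X²] = 0.025510204 + 0.28571429² = 0.10714286
E[M²] = 0.018823529 + 0.8² = 0.65882353
Var(Z) = 0.10714286*0.65882353 - (0.28571429*0.8)²
= 0.070588235 - 0.052244898 = 0.018343337

0.018343337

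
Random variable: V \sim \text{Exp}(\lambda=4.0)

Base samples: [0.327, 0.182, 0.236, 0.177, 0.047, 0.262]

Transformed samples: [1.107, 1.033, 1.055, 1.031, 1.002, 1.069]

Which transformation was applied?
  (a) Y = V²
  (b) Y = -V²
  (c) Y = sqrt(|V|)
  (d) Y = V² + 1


Checking option (d) Y = V² + 1:
  V = 0.327 -> Y = 1.107 ✓
  V = 0.182 -> Y = 1.033 ✓
  V = 0.236 -> Y = 1.055 ✓
All samples match this transformation.

(d) V² + 1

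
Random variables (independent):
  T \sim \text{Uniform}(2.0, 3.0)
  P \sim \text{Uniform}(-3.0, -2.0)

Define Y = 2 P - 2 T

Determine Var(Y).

For independent RVs: Var(aX + bY) = a²Var(X) + b²Var(Y)
Var(T) = 0.083333333
Var(P) = 0.083333333
Var(Y) = (-2)²*0.083333333 + 2²*0.083333333
= 4*0.083333333 + 4*0.083333333 = 0.66666667

0.66666667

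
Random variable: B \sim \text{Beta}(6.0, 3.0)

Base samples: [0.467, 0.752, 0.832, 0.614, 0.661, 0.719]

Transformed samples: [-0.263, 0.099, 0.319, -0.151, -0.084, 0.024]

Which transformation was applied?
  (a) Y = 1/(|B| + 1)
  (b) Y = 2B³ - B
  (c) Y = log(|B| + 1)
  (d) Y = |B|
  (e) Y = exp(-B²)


Checking option (b) Y = 2B³ - B:
  B = 0.467 -> Y = -0.263 ✓
  B = 0.752 -> Y = 0.099 ✓
  B = 0.832 -> Y = 0.319 ✓
All samples match this transformation.

(b) 2B³ - B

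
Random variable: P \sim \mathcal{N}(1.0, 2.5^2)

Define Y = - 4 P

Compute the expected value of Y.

For Y = -4P:
E[Y] = -4 * E[P]
E[P] = 1.0 = 1
E[Y] = -4 * 1 = -4

-4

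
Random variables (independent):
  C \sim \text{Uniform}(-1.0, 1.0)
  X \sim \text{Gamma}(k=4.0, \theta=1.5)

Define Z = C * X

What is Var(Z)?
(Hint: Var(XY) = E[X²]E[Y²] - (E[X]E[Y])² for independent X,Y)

Var(XY) = E[X²]E[Y²] - (E[X]E[Y])²
E[C] = 0, Var(C) = 0.33333333
E[X] = 6, Var(X) = 9
E[C²] = 0.33333333 + 0² = 0.33333333
E[X²] = 9 + 6² = 45
Var(Z) = 0.33333333*45 - (0*6)²
= 15 - 0 = 15

15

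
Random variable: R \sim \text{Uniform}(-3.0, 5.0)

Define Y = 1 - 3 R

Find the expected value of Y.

For Y = -3R + 1:
E[Y] = -3 * E[R] + 1
E[R] = (-3 + 5)/2 = 1
E[Y] = -3 * 1 + 1 = -2

-2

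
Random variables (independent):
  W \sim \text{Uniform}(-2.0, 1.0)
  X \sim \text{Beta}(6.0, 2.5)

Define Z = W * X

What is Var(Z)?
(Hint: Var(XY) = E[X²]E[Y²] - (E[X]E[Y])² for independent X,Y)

Var(XY) = E[X²]E[Y²] - (E[X]E[Y])²
E[W] = -0.5, Var(W) = 0.75
E[X] = 0.70588235, Var(X) = 0.021853943
E[W²] = 0.75 + (-0.5)² = 1
E[X²] = 0.021853943 + 0.70588235² = 0.52012384
Var(Z) = 1*0.52012384 - (-0.5*0.70588235)²
= 0.52012384 - 0.12456747 = 0.39555636

0.39555636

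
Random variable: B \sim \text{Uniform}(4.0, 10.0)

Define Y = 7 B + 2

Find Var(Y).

For Y = aB + b: Var(Y) = a² * Var(B)
Var(B) = (10 - 4)^2/12 = 3
Var(Y) = 7² * 3 = 49 * 3 = 147

147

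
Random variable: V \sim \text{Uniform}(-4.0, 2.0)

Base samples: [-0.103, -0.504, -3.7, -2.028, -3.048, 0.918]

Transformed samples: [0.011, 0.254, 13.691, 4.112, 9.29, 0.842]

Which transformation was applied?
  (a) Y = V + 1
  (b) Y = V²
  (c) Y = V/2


Checking option (b) Y = V²:
  V = -0.103 -> Y = 0.011 ✓
  V = -0.504 -> Y = 0.254 ✓
  V = -3.7 -> Y = 13.691 ✓
All samples match this transformation.

(b) V²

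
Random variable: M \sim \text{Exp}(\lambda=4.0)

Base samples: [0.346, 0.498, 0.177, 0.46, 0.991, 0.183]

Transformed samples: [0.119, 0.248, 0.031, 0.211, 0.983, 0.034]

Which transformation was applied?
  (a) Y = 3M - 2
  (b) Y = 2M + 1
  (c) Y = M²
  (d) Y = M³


Checking option (c) Y = M²:
  M = 0.346 -> Y = 0.119 ✓
  M = 0.498 -> Y = 0.248 ✓
  M = 0.177 -> Y = 0.031 ✓
All samples match this transformation.

(c) M²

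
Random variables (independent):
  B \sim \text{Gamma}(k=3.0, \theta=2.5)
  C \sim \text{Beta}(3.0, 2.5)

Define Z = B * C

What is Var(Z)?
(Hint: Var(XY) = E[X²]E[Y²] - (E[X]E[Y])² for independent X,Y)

Var(XY) = E[X²]E[Y²] - (E[X]E[Y])²
E[B] = 7.5, Var(B) = 18.75
E[C] = 0.54545455, Var(C) = 0.038143675
E[B²] = 18.75 + 7.5² = 75
E[C²] = 0.038143675 + 0.54545455² = 0.33566434
Var(Z) = 75*0.33566434 - (7.5*0.54545455)²
= 25.174825 - 16.735537 = 8.439288

8.439288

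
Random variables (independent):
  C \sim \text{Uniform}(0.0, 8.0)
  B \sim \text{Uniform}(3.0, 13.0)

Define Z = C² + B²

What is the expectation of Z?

E[Z] = E[C²] + E[B²]
E[C²] = Var(C) + E[C]² = 5.3333333 + 16 = 21.333333
E[B²] = Var(B) + E[B]² = 8.3333333 + 64 = 72.333333
E[Z] = 21.333333 + 72.333333 = 93.666667

93.666667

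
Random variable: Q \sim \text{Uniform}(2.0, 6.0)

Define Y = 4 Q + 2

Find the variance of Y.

For Y = aQ + b: Var(Y) = a² * Var(Q)
Var(Q) = (6 - 2)^2/12 = 1.3333333
Var(Y) = 4² * 1.3333333 = 16 * 1.3333333 = 21.333333

21.333333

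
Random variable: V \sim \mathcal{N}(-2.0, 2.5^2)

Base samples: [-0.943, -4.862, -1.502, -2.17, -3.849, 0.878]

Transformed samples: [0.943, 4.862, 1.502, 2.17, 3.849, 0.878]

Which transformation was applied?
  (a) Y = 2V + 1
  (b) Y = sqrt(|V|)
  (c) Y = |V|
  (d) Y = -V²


Checking option (c) Y = |V|:
  V = -0.943 -> Y = 0.943 ✓
  V = -4.862 -> Y = 4.862 ✓
  V = -1.502 -> Y = 1.502 ✓
All samples match this transformation.

(c) |V|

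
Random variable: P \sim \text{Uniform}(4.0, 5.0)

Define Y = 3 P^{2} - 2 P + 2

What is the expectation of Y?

E[Y] = 3*E[P²] - 2*E[P] + 2
E[P] = 4.5
E[P²] = Var(P) + (E[P])² = 0.083333333 + 20.25 = 20.333333
E[Y] = 3*20.333333 - 2*4.5 + 2 = 54

54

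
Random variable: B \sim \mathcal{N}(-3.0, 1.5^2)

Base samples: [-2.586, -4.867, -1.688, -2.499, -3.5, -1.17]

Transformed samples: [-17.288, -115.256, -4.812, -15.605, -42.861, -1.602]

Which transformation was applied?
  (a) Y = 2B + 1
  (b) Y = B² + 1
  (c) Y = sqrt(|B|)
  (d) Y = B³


Checking option (d) Y = B³:
  B = -2.586 -> Y = -17.288 ✓
  B = -4.867 -> Y = -115.256 ✓
  B = -1.688 -> Y = -4.812 ✓
All samples match this transformation.

(d) B³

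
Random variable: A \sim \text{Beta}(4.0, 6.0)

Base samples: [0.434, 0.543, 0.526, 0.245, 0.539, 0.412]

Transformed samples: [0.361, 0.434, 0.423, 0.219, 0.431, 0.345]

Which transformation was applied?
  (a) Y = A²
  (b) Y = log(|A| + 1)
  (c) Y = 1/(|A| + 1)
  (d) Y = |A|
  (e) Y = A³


Checking option (b) Y = log(|A| + 1):
  A = 0.434 -> Y = 0.361 ✓
  A = 0.543 -> Y = 0.434 ✓
  A = 0.526 -> Y = 0.423 ✓
All samples match this transformation.

(b) log(|A| + 1)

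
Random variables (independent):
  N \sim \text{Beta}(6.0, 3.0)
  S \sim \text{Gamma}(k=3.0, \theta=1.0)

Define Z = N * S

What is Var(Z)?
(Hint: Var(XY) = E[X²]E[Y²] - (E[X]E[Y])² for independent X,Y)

Var(XY) = E[X²]E[Y²] - (E[X]E[Y])²
E[N] = 0.66666667, Var(N) = 0.022222222
E[S] = 3, Var(S) = 3
E[N²] = 0.022222222 + 0.66666667² = 0.46666667
E[S²] = 3 + 3² = 12
Var(Z) = 0.46666667*12 - (0.66666667*3)²
= 5.6 - 4 = 1.6

1.6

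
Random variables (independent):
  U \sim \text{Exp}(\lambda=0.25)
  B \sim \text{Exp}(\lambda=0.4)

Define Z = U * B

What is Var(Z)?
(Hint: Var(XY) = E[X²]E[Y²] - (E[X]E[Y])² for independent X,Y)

Var(XY) = E[X²]E[Y²] - (E[X]E[Y])²
E[U] = 4, Var(U) = 16
E[B] = 2.5, Var(B) = 6.25
E[U²] = 16 + 4² = 32
E[B²] = 6.25 + 2.5² = 12.5
Var(Z) = 32*12.5 - (4*2.5)²
= 400 - 100 = 300

300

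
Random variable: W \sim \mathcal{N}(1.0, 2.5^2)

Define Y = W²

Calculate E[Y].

Using E[X²] = Var(X) + (E[X])²:
E[W] = 1
Var(W) = 2.5^2 = 6.25
E[W²] = 6.25 + 1² = 6.25 + 1 = 7.25

7.25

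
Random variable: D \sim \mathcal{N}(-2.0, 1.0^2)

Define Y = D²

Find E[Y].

E[D²] = Var(D) + (E[D])² = 1 + 4 = 5

5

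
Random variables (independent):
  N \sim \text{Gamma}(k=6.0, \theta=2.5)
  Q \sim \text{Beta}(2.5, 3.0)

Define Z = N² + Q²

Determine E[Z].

E[Z] = E[N²] + E[Q²]
E[N²] = Var(N) + E[N]² = 37.5 + 225 = 262.5
E[Q²] = Var(Q) + E[Q]² = 0.038143675 + 0.20661157 = 0.24475524
E[Z] = 262.5 + 0.24475524 = 262.74476

262.74476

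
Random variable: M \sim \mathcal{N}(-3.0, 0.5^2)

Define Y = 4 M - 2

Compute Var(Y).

For Y = aM + b: Var(Y) = a² * Var(M)
Var(M) = 0.5^2 = 0.25
Var(Y) = 4² * 0.25 = 16 * 0.25 = 4

4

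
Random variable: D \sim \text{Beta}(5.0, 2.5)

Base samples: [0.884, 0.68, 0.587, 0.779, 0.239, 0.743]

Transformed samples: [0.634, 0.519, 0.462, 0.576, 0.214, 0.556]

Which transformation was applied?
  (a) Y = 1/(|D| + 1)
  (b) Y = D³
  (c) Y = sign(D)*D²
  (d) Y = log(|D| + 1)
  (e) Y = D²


Checking option (d) Y = log(|D| + 1):
  D = 0.884 -> Y = 0.634 ✓
  D = 0.68 -> Y = 0.519 ✓
  D = 0.587 -> Y = 0.462 ✓
All samples match this transformation.

(d) log(|D| + 1)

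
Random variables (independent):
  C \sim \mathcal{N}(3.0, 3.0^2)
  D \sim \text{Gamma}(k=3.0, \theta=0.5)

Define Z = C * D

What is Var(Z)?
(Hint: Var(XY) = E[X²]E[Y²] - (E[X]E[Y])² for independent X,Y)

Var(XY) = E[X²]E[Y²] - (E[X]E[Y])²
E[C] = 3, Var(C) = 9
E[D] = 1.5, Var(D) = 0.75
E[C²] = 9 + 3² = 18
E[D²] = 0.75 + 1.5² = 3
Var(Z) = 18*3 - (3*1.5)²
= 54 - 20.25 = 33.75

33.75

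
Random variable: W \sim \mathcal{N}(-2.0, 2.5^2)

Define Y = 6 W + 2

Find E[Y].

For Y = 6W + 2:
E[Y] = 6 * E[W] + 2
E[W] = -2.0 = -2
E[Y] = 6 * (-2) + 2 = -10

-10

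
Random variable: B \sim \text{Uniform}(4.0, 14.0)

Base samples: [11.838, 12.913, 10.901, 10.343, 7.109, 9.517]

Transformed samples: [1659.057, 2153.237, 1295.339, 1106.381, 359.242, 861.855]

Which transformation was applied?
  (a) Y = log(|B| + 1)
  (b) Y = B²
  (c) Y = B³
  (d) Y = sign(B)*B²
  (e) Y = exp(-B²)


Checking option (c) Y = B³:
  B = 11.838 -> Y = 1659.057 ✓
  B = 12.913 -> Y = 2153.237 ✓
  B = 10.901 -> Y = 1295.339 ✓
All samples match this transformation.

(c) B³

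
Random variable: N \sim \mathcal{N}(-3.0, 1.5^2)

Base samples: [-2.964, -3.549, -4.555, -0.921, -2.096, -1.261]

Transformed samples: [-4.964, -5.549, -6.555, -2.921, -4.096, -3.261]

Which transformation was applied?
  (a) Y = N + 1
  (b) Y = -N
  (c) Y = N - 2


Checking option (c) Y = N - 2:
  N = -2.964 -> Y = -4.964 ✓
  N = -3.549 -> Y = -5.549 ✓
  N = -4.555 -> Y = -6.555 ✓
All samples match this transformation.

(c) N - 2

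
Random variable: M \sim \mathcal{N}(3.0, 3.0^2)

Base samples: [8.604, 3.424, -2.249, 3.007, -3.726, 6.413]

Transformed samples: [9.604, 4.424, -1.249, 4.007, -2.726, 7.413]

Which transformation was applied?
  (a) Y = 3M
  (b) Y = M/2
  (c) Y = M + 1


Checking option (c) Y = M + 1:
  M = 8.604 -> Y = 9.604 ✓
  M = 3.424 -> Y = 4.424 ✓
  M = -2.249 -> Y = -1.249 ✓
All samples match this transformation.

(c) M + 1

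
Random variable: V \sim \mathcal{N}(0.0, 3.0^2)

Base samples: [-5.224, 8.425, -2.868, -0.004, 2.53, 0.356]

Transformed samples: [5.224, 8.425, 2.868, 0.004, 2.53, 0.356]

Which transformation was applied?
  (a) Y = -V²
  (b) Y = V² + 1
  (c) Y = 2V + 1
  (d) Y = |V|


Checking option (d) Y = |V|:
  V = -5.224 -> Y = 5.224 ✓
  V = 8.425 -> Y = 8.425 ✓
  V = -2.868 -> Y = 2.868 ✓
All samples match this transformation.

(d) |V|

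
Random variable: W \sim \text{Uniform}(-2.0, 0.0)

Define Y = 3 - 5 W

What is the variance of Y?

For Y = aW + b: Var(Y) = a² * Var(W)
Var(W) = (0 + 2)^2/12 = 0.33333333
Var(Y) = (-5)² * 0.33333333 = 25 * 0.33333333 = 8.3333333

8.3333333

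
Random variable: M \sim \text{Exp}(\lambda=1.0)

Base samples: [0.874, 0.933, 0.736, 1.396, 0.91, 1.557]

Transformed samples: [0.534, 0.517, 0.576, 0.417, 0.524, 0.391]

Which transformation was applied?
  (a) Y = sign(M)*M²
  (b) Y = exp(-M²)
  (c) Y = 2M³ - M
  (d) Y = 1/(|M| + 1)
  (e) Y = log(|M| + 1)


Checking option (d) Y = 1/(|M| + 1):
  M = 0.874 -> Y = 0.534 ✓
  M = 0.933 -> Y = 0.517 ✓
  M = 0.736 -> Y = 0.576 ✓
All samples match this transformation.

(d) 1/(|M| + 1)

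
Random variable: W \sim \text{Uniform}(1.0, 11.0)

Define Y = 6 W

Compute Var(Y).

For Y = aW + b: Var(Y) = a² * Var(W)
Var(W) = (11 - 1)^2/12 = 8.3333333
Var(Y) = 6² * 8.3333333 = 36 * 8.3333333 = 300

300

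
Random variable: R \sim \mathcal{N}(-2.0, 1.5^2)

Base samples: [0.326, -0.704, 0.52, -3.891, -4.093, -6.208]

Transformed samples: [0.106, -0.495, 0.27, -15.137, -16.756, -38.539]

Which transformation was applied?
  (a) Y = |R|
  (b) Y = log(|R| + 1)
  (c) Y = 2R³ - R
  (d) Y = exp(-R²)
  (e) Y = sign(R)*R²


Checking option (e) Y = sign(R)*R²:
  R = 0.326 -> Y = 0.106 ✓
  R = -0.704 -> Y = -0.495 ✓
  R = 0.52 -> Y = 0.27 ✓
All samples match this transformation.

(e) sign(R)*R²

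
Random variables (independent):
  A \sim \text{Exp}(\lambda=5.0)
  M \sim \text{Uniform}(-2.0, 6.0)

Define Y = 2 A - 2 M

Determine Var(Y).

For independent RVs: Var(aX + bY) = a²Var(X) + b²Var(Y)
Var(A) = 0.04
Var(M) = 5.3333333
Var(Y) = 2²*0.04 + (-2)²*5.3333333
= 4*0.04 + 4*5.3333333 = 21.493333

21.493333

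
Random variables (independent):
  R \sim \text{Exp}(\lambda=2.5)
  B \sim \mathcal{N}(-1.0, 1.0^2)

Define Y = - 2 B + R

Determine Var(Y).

For independent RVs: Var(aX + bY) = a²Var(X) + b²Var(Y)
Var(R) = 0.16
Var(B) = 1
Var(Y) = 1²*0.16 + (-2)²*1
= 1*0.16 + 4*1 = 4.16

4.16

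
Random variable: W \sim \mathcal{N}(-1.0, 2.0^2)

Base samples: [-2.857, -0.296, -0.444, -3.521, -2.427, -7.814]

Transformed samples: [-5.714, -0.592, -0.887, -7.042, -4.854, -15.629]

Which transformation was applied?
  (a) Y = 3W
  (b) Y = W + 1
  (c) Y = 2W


Checking option (c) Y = 2W:
  W = -2.857 -> Y = -5.714 ✓
  W = -0.296 -> Y = -0.592 ✓
  W = -0.444 -> Y = -0.887 ✓
All samples match this transformation.

(c) 2W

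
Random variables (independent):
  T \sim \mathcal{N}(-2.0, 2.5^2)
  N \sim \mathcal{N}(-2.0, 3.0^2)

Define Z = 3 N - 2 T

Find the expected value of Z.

E[Z] = -2*E[T] + 3*E[N]
E[T] = -2
E[N] = -2
E[Z] = -2*(-2) + 3*(-2) = -2

-2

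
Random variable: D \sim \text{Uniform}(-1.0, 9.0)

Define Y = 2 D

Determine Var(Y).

For Y = aD + b: Var(Y) = a² * Var(D)
Var(D) = (9 + 1)^2/12 = 8.3333333
Var(Y) = 2² * 8.3333333 = 4 * 8.3333333 = 33.333333

33.333333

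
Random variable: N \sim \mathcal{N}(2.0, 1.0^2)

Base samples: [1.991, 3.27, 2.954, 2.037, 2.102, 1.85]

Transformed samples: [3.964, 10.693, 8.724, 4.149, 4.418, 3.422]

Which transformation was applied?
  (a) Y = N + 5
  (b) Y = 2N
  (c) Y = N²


Checking option (c) Y = N²:
  N = 1.991 -> Y = 3.964 ✓
  N = 3.27 -> Y = 10.693 ✓
  N = 2.954 -> Y = 8.724 ✓
All samples match this transformation.

(c) N²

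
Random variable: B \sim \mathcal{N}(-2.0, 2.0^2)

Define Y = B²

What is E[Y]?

E[B²] = Var(B) + (E[B])² = 4 + 4 = 8

8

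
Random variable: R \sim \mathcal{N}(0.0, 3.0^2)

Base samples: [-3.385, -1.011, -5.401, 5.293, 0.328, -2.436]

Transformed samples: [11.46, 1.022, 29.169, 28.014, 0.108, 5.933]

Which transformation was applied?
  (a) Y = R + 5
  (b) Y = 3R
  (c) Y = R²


Checking option (c) Y = R²:
  R = -3.385 -> Y = 11.46 ✓
  R = -1.011 -> Y = 1.022 ✓
  R = -5.401 -> Y = 29.169 ✓
All samples match this transformation.

(c) R²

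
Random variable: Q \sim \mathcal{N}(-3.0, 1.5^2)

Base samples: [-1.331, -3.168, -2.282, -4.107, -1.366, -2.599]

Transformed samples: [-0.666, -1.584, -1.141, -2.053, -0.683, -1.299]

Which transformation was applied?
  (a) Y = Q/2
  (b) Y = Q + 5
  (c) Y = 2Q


Checking option (a) Y = Q/2:
  Q = -1.331 -> Y = -0.666 ✓
  Q = -3.168 -> Y = -1.584 ✓
  Q = -2.282 -> Y = -1.141 ✓
All samples match this transformation.

(a) Q/2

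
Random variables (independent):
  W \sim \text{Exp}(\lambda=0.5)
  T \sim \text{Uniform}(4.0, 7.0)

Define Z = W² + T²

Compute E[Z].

E[Z] = E[W²] + E[T²]
E[W²] = Var(W) + E[W]² = 4 + 4 = 8
E[T²] = Var(T) + E[T]² = 0.75 + 30.25 = 31
E[Z] = 8 + 31 = 39

39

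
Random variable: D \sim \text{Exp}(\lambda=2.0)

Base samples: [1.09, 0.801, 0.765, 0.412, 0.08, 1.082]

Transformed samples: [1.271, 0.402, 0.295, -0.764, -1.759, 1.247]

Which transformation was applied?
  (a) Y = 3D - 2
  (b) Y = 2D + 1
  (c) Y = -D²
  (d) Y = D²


Checking option (a) Y = 3D - 2:
  D = 1.09 -> Y = 1.271 ✓
  D = 0.801 -> Y = 0.402 ✓
  D = 0.765 -> Y = 0.295 ✓
All samples match this transformation.

(a) 3D - 2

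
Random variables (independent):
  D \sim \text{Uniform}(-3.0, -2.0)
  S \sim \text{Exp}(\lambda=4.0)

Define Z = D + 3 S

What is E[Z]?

E[Z] = 1*E[D] + 3*E[S]
E[D] = -2.5
E[S] = 0.25
E[Z] = 1*(-2.5) + 3*0.25 = -1.75

-1.75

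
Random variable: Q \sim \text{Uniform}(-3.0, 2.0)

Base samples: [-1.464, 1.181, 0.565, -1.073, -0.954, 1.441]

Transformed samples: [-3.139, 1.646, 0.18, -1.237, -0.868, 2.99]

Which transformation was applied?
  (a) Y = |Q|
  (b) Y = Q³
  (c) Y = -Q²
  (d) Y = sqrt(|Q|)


Checking option (b) Y = Q³:
  Q = -1.464 -> Y = -3.139 ✓
  Q = 1.181 -> Y = 1.646 ✓
  Q = 0.565 -> Y = 0.18 ✓
All samples match this transformation.

(b) Q³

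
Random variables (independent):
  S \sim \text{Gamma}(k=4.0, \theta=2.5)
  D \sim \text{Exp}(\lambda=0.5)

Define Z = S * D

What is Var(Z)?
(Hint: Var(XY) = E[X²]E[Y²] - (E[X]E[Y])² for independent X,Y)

Var(XY) = E[X²]E[Y²] - (E[X]E[Y])²
E[S] = 10, Var(S) = 25
E[D] = 2, Var(D) = 4
E[S²] = 25 + 10² = 125
E[D²] = 4 + 2² = 8
Var(Z) = 125*8 - (10*2)²
= 1000 - 400 = 600

600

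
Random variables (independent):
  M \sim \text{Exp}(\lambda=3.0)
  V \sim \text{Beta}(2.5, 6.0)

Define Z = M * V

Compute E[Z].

For independent RVs: E[XY] = E[X]*E[Y]
E[M] = 0.33333333
E[V] = 0.29411765
E[Z] = 0.33333333 * 0.29411765 = 0.098039216

0.098039216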